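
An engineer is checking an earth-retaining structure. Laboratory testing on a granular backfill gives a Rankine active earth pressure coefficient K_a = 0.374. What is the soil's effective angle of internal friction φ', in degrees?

K_a = tan²(45° − φ/2) ⇒ 45° − φ/2 = arctan(√0.374) = 31.45°.
φ = 2(45° − 31.45°) = 27.10°.

27.1°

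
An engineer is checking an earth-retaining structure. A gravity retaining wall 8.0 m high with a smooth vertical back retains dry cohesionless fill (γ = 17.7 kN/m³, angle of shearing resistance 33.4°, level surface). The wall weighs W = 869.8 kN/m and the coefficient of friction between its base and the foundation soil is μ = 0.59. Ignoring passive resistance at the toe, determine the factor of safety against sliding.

K_a = tan²(45° − 33.4°/2) = 0.2899.
P_a = ½K_aγH² = 0.5×0.2899×17.7×8.0² = 164.2 kN/m, acting at H/3 = 2.667 m above the base.
FS_sliding = μW / P_a = 0.59×869.8 / 164.2 = 3.125.

3.13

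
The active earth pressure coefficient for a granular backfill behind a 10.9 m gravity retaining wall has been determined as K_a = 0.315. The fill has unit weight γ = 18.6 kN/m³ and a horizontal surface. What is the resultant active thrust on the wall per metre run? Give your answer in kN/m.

P = ½ K_a γ H² = 0.5 × 0.315 × 18.6 × 10.9² = 348.1 kN/m.

348 kN/m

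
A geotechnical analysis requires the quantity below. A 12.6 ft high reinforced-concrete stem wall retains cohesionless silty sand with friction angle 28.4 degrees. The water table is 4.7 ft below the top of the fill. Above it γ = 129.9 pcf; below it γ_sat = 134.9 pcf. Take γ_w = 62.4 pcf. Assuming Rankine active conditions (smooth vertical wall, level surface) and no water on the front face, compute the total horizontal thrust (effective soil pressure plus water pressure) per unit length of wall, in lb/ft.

4970 lb/ft

K_a = tan²(45° − φ/2) = 0.3554.
γ' = 134.9 − 62.4 = 72.50 pcf. Depth below WT = 7.9 ft.
σ'_h at WT = K_a γ d_w = 217.0 psf; at base = 217.0 + K_a γ' × 7.9 = 420.5 psf.
P₁ (0–4.7 ft) = ½×217.0×4.7 = 509.8. P₂ (4.7–12.6 ft) = ½(217.0+420.5)×7.9 = 2518.
P_w = ½ γ_w h₂² = 0.5×62.4×7.9² = 1947. Total = 509.8+2518+1947 = 4975 lb/ft.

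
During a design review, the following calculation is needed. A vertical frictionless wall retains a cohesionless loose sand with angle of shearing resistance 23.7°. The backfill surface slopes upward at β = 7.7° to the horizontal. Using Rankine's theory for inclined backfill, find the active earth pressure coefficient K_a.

0.443

K_a = cos β · (cos β − √(cos²β − cos²φ)) / (cos β + √(cos²β − cos²φ)).
cos β = 0.9910, cos φ = 0.9157, √(cos²β − cos²φ) = 0.3790.
K_a = 0.9910 × (0.9910 − 0.3790)/(0.9910 + 0.3790) = 0.4427.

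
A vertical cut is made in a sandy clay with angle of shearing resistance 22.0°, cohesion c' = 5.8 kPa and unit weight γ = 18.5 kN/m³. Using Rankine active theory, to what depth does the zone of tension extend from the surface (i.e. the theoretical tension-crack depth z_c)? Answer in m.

0.930 m

K_a = tan²(45° − 22.0°/2) = 0.4550; √K_a = 0.6745.
The active pressure is zero where K_a γ z = 2c√K_a, so z_c = 2c/(γ√K_a) = 2×5.8/(18.5×0.6745) = 0.9296 m.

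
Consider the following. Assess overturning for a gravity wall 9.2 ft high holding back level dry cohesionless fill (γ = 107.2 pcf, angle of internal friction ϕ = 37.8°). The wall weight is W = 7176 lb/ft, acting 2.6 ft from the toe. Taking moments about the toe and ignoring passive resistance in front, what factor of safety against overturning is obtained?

5.59

K_a = tan²(45° − 37.8°/2) = 0.2400.
P_a = ½K_aγH² = 0.5×0.2400×107.2×9.2² = 1089 lb/ft, acting at H/3 = 3.067 ft above the base.
Overturning moment M_o = P_a × H/3 = 1089 × 3.067 = 3339.
Resisting moment M_r = W × 2.6 = 7176 × 2.6 = 18660.
FS_overturning = M_r/M_o = 18660/3339 = 5.588.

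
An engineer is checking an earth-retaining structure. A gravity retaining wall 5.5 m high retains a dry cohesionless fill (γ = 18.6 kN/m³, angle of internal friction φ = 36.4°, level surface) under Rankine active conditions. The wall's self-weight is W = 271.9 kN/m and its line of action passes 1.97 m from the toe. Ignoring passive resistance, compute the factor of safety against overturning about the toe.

4.07

K_a = tan²(45° − 36.4°/2) = 0.2552.
P_a = ½K_aγH² = 0.5×0.2552×18.6×5.5² = 71.78 kN/m, acting at H/3 = 1.833 m above the base.
Overturning moment M_o = P_a × H/3 = 71.78 × 1.833 = 131.6.
Resisting moment M_r = W × 1.97 = 271.9 × 1.97 = 535.6.
FS_overturning = M_r/M_o = 535.6/131.6 = 4.070.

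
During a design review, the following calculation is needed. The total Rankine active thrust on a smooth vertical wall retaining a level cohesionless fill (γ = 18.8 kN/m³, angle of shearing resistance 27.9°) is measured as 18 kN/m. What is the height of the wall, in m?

2.30 m

K_a = 0.3625. P_a = ½ K_a γ H² ⇒ H = √(2P_a/(K_a γ)).
H = √(2×18/(0.3625×18.8)) = 2.298 m.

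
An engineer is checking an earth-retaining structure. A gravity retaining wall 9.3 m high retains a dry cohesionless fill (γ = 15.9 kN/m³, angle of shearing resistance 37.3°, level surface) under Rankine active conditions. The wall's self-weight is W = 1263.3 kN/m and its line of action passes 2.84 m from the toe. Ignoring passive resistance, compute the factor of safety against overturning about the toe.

6.86

K_a = tan²(45° − 37.3°/2) = 0.2453.
P_a = ½K_aγH² = 0.5×0.2453×15.9×9.3² = 168.7 kN/m, acting at H/3 = 3.100 m above the base.
Overturning moment M_o = P_a × H/3 = 168.7 × 3.100 = 523.0.
Resisting moment M_r = W × 2.84 = 1263.3 × 2.84 = 3588.
FS_overturning = M_r/M_o = 3588/523.0 = 6.861.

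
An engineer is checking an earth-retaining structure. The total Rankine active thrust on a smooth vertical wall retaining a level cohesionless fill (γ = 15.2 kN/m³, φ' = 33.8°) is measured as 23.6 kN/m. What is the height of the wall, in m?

K_a = 0.2851. P_a = ½ K_a γ H² ⇒ H = √(2P_a/(K_a γ)).
H = √(2×23.6/(0.2851×15.2)) = 3.300 m.

3.30 m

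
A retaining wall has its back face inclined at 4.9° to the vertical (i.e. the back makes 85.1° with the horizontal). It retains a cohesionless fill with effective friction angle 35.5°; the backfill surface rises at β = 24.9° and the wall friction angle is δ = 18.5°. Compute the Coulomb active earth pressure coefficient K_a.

0.406

K_a = sin²(α+φ) / [sin²α · sin(α−δ) · (1 + √{sin(φ+δ)sin(φ−β) / (sin(α−δ)sin(α+β))})²].
With α = 85.1°, φ = 35.5°, δ = 18.5°, β = 24.9°: K_a = 0.4059.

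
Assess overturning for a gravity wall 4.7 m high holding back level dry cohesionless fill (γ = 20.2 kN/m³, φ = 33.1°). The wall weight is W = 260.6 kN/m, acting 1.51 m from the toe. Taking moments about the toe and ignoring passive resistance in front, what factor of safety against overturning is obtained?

3.83

K_a = tan²(45° − 33.1°/2) = 0.2936.
P_a = ½K_aγH² = 0.5×0.2936×20.2×4.7² = 65.50 kN/m, acting at H/3 = 1.567 m above the base.
Overturning moment M_o = P_a × H/3 = 65.50 × 1.567 = 102.6.
Resisting moment M_r = W × 1.51 = 260.6 × 1.51 = 393.5.
FS_overturning = M_r/M_o = 393.5/102.6 = 3.835.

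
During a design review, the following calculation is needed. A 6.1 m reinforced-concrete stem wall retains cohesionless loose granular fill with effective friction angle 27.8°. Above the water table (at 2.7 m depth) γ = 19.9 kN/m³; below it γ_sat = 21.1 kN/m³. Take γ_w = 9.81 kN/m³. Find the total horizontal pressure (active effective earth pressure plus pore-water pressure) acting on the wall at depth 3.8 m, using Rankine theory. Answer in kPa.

34.9 kPa

K_a = (1 − sin φ)/(1 + sin φ) = 0.3639.
γ' = 21.1 − 9.81 = 11.29 kN/m³.
Effective vertical stress at 3.8 m: σ'_v = 19.9×2.7 + 11.29×1.10 = 66.15 kPa.
σ'_h = K_a σ'_v = 0.3639 × 66.15 = 24.07 kPa; u = γ_w × 1.10 = 10.79 kPa.
Total σ_h = 24.07 + 10.79 = 34.86 kPa.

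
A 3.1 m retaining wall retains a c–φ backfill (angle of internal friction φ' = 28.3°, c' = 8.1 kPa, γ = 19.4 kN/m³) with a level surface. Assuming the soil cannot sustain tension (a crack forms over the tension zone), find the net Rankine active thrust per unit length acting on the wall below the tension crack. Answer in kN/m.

10.0 kN/m

K_a = 0.3568; √K_a = 0.5973.
Tension-crack depth z_c = 2c/(γ√K_a) = 2×8.1/(19.4×0.5973) = 1.398 m.
σ_a at base = K_a γ H − 2c√K_a = 0.3568×19.4×3.1 − 2×8.1×0.5973 = 11.78 kPa.
P_a = ½ × 11.78 × (H − z_c) = 0.5×11.78×1.702 = 10.02 kN/m.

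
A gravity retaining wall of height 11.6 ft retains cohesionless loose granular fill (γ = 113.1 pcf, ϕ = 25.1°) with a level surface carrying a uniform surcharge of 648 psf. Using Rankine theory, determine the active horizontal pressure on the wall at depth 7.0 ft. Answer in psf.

K_a = (1 − sin φ)/(1 + sin φ) = 0.4043.
σ_v = γz + q = 113.1 × 7.0 + 648 = 1440 psf.
σ_h = K_a σ_v = 0.4043 × 1440 = 582.1 psf.

582 psf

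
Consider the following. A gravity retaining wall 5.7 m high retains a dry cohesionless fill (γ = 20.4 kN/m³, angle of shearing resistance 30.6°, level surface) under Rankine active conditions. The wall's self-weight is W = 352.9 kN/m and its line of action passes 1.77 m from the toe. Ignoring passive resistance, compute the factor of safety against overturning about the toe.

3.05

K_a = tan²(45° − 30.6°/2) = 0.3253.
P_a = ½K_aγH² = 0.5×0.3253×20.4×5.7² = 107.8 kN/m, acting at H/3 = 1.900 m above the base.
Overturning moment M_o = P_a × H/3 = 107.8 × 1.900 = 204.9.
Resisting moment M_r = W × 1.77 = 352.9 × 1.77 = 624.6.
FS_overturning = M_r/M_o = 624.6/204.9 = 3.049.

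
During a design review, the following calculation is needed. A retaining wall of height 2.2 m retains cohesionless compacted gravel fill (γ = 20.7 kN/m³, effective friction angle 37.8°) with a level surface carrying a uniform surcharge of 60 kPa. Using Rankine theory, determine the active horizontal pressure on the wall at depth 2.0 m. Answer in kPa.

K_a = (1 − sin φ)/(1 + sin φ) = 0.2400.
σ_v = γz + q = 20.7 × 2.0 + 60 = 101.4 kPa.
σ_h = K_a σ_v = 0.2400 × 101.4 = 24.34 kPa.

24.3 kPa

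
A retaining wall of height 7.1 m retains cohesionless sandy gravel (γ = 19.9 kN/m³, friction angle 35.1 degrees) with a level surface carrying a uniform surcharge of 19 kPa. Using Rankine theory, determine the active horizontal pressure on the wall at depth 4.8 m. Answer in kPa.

K_a = (1 − sin φ)/(1 + sin φ) = 0.2698.
σ_v = γz + q = 19.9 × 4.8 + 19 = 114.5 kPa.
σ_h = K_a σ_v = 0.2698 × 114.5 = 30.90 kPa.

30.9 kPa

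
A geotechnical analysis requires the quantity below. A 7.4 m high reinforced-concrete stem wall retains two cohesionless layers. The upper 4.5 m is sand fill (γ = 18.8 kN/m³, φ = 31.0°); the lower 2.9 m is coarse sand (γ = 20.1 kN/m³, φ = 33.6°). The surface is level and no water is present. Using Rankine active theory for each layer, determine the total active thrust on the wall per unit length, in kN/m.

K_a1 = tan²(45°−31.0°/2) = 0.3201; K_a2 = tan²(45°−33.6°/2) = 0.2875.
Layer 1: σ at base = K_a1 γ₁ h₁ = 27.08 kPa; P₁ = ½×27.08×4.5 = 60.93.
Layer 2: σ_v at top = γ₁h₁ = 84.60; σ_h top = K_a2×84.60 = 24.32; σ_h base = K_a2×(84.60+20.1×2.9) = 41.08.
P₂ = ½(24.32+41.08)×2.9 = 94.84. Total P_a = 60.93+94.84 = 155.8 kN/m.

156 kN/m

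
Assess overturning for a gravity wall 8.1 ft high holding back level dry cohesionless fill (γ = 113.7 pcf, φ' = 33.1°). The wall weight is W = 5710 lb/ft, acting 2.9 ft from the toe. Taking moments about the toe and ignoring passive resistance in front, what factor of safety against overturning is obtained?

5.60

K_a = tan²(45° − 33.1°/2) = 0.2936.
P_a = ½K_aγH² = 0.5×0.2936×113.7×8.1² = 1095 lb/ft, acting at H/3 = 2.700 ft above the base.
Overturning moment M_o = P_a × H/3 = 1095 × 2.700 = 2957.
Resisting moment M_r = W × 2.9 = 5710 × 2.9 = 16560.
FS_overturning = M_r/M_o = 16560/2957 = 5.601.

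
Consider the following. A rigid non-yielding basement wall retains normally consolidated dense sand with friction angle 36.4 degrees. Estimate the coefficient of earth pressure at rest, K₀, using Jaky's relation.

0.407

K₀ = 1 − sin φ' = 1 − sin 36.4° = 0.4066.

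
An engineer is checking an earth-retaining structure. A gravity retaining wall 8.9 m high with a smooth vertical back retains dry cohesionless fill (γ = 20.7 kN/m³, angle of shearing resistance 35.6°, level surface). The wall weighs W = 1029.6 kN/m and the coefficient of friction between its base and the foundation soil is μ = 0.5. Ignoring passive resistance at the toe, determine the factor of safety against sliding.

K_a = tan²(45° − 35.6°/2) = 0.2641.
P_a = ½K_aγH² = 0.5×0.2641×20.7×8.9² = 216.5 kN/m, acting at H/3 = 2.967 m above the base.
FS_sliding = μW / P_a = 0.5×1029.6 / 216.5 = 2.377.

2.38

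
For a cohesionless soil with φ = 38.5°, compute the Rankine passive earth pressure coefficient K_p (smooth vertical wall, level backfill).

K_p = (1 + sin φ)/(1 − sin φ) = tan²(45° + 38.5°/2) = 4.298.

4.30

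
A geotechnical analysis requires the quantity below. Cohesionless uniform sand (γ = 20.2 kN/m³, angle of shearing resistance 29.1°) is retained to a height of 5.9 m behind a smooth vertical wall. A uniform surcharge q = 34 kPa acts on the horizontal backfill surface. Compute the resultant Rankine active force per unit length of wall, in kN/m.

191 kN/m

K_a = tan²(45° − φ/2) = 0.3456.
Soil triangle: ½ K_a γ H² = 0.5×0.3456×20.2×5.9² = 121.5 kN/m.
Surcharge rectangle: K_a q H = 0.3456×34×5.9 = 69.33 kN/m.
Total = 121.5 + 69.33 = 190.8 kN/m.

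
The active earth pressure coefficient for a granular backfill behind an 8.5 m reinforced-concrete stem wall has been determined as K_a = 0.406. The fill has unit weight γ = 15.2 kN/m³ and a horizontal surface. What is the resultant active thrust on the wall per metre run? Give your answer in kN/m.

223 kN/m

P = ½ K_a γ H² = 0.5 × 0.406 × 15.2 × 8.5² = 222.9 kN/m.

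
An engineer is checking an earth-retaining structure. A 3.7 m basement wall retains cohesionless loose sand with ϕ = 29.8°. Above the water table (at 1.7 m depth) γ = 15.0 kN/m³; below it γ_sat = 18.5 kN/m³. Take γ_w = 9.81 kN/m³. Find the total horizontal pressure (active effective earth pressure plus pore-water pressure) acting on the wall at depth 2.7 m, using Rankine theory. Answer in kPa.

K_a = (1 − sin φ)/(1 + sin φ) = 0.3360.
γ' = 18.5 − 9.81 = 8.690 kN/m³.
Effective vertical stress at 2.7 m: σ'_v = 15.0×1.7 + 8.690×1.00 = 34.19 kPa.
σ'_h = K_a σ'_v = 0.3360 × 34.19 = 11.49 kPa; u = γ_w × 1.00 = 9.810 kPa.
Total σ_h = 11.49 + 9.810 = 21.30 kPa.

21.3 kPa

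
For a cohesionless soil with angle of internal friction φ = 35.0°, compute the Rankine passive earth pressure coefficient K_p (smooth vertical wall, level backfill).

3.69

K_p = (1 + sin φ)/(1 − sin φ) = tan²(45° + 35.0°/2) = 3.690.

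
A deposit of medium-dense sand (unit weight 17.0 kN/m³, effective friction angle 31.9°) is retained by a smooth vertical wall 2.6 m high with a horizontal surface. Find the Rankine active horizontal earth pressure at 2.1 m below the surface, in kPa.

11.0 kPa

K_a = (1 − sin φ)/(1 + sin φ) = 0.3085.
σ_h = K_a γ z = 0.3085 × 17.0 × 2.1 = 11.01 kPa.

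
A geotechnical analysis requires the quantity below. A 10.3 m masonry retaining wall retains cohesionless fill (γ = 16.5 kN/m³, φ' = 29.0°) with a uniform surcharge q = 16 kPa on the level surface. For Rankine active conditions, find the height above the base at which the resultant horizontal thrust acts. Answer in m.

K_a = 0.3470.
Triangular part P₁ = ½K_aγH² = 303.7 at H/3 = 3.433 m; rectangular part P₂ = K_a q H = 57.18 at H/2 = 5.150 m.
ȳ = (P₁·3.433 + P₂·5.150)/(P₁+P₂) = 3.705 m.

3.71 m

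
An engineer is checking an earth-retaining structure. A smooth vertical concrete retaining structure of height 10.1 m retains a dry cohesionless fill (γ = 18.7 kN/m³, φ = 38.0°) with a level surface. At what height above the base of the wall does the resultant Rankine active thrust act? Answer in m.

K_a = 0.2379.
The pressure distribution is triangular, so the resultant acts at H/3 above the base = 10.1/3 = 3.367 m.

3.37 m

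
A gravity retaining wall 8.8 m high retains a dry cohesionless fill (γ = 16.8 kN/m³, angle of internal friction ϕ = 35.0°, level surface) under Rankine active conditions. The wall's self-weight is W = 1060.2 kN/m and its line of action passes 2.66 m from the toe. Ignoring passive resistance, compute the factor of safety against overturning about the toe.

K_a = tan²(45° − 35.0°/2) = 0.2710.
P_a = ½K_aγH² = 0.5×0.2710×16.8×8.8² = 176.3 kN/m, acting at H/3 = 2.933 m above the base.
Overturning moment M_o = P_a × H/3 = 176.3 × 2.933 = 517.1.
Resisting moment M_r = W × 2.66 = 1060.2 × 2.66 = 2820.
FS_overturning = M_r/M_o = 2820/517.1 = 5.454.

5.45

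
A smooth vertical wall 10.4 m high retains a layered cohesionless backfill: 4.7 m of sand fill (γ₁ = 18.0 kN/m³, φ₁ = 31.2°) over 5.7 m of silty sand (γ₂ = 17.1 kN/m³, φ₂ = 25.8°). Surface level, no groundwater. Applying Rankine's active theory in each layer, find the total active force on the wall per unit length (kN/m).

K_a1 = tan²(45°−31.2°/2) = 0.3175; K_a2 = tan²(45°−25.8°/2) = 0.3935.
Layer 1: σ at base = K_a1 γ₁ h₁ = 26.86 kPa; P₁ = ½×26.86×4.7 = 63.12.
Layer 2: σ_v at top = γ₁h₁ = 84.60; σ_h top = K_a2×84.60 = 33.29; σ_h base = K_a2×(84.60+17.1×5.7) = 71.65.
P₂ = ½(33.29+71.65)×5.7 = 299.1. Total P_a = 63.12+299.1 = 362.2 kN/m.

362 kN/m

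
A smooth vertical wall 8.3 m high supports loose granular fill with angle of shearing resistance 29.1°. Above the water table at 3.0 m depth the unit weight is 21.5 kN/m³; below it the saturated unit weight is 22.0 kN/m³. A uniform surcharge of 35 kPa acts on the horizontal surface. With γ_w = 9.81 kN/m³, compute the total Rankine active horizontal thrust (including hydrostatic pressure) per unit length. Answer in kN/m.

449 kN/m

K_a = tan²(45° − φ/2) = 0.3456.
γ' = 22.0 − 9.81 = 12.19 kN/m³. h₂ = H − d_w = 5.3 m.
σ'_h: at surface K_a·q = 12.10; at WT K_a(q+γd_w) = 34.39; at base K_a(q+γd_w+γ'h₂) = 56.71 kPa.
P₁ = ½(12.10+34.39)×3.0 = 69.72; P₂ = ½(34.39+56.71)×5.3 = 241.4; P_w = ½γ_w h₂² = 137.8.
Total = 69.72+241.4+137.8 = 448.9 kN/m.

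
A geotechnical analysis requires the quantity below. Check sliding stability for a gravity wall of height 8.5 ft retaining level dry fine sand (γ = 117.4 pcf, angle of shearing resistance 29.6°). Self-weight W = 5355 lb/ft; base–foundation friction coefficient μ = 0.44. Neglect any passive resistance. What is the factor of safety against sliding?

1.64

K_a = tan²(45° − 29.6°/2) = 0.3387.
P_a = ½K_aγH² = 0.5×0.3387×117.4×8.5² = 1437 lb/ft, acting at H/3 = 2.833 ft above the base.
FS_sliding = μW / P_a = 0.44×5355 / 1437 = 1.640.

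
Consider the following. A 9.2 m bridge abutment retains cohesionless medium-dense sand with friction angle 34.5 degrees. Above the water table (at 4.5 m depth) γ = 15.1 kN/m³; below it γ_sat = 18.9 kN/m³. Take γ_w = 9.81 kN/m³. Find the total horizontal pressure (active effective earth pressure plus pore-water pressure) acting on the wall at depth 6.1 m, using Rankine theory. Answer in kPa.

K_a = (1 − sin φ)/(1 + sin φ) = 0.2768.
γ' = 18.9 − 9.81 = 9.090 kN/m³.
Effective vertical stress at 6.1 m: σ'_v = 15.1×4.5 + 9.090×1.60 = 82.49 kPa.
σ'_h = K_a σ'_v = 0.2768 × 82.49 = 22.83 kPa; u = γ_w × 1.60 = 15.70 kPa.
Total σ_h = 22.83 + 15.70 = 38.53 kPa.

38.5 kPa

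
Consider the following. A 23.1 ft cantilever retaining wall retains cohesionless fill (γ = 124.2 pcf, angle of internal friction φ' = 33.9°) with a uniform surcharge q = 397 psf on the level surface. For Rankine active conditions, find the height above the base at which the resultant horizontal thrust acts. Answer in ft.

K_a = 0.2839.
Triangular part P₁ = ½K_aγH² = 9408 at H/3 = 7.700 ft; rectangular part P₂ = K_a q H = 2604 at H/2 = 11.55 ft.
ȳ = (P₁·7.700 + P₂·11.55)/(P₁+P₂) = 8.535 ft.

8.53 ft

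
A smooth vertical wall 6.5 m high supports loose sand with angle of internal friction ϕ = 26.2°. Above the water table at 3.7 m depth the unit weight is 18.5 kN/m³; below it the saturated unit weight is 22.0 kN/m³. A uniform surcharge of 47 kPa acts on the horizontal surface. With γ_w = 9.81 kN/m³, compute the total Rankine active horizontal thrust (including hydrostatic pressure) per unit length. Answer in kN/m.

K_a = tan²(45° − φ/2) = 0.3874.
γ' = 22.0 − 9.81 = 12.19 kN/m³. h₂ = H − d_w = 2.8 m.
σ'_h: at surface K_a·q = 18.21; at WT K_a(q+γd_w) = 44.73; at base K_a(q+γd_w+γ'h₂) = 57.95 kPa.
P₁ = ½(18.21+44.73)×3.7 = 116.4; P₂ = ½(44.73+57.95)×2.8 = 143.8; P_w = ½γ_w h₂² = 38.46.
Total = 116.4+143.8+38.46 = 298.6 kN/m.

299 kN/m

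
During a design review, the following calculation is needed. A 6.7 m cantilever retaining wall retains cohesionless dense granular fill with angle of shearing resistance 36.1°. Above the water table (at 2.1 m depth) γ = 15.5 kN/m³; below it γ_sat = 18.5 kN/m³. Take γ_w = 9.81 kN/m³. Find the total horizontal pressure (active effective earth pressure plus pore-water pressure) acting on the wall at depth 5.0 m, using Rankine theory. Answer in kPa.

43.4 kPa

K_a = (1 − sin φ)/(1 + sin φ) = 0.2585.
γ' = 18.5 − 9.81 = 8.690 kN/m³.
Effective vertical stress at 5.0 m: σ'_v = 15.5×2.1 + 8.690×2.90 = 57.75 kPa.
σ'_h = K_a σ'_v = 0.2585 × 57.75 = 14.93 kPa; u = γ_w × 2.90 = 28.45 kPa.
Total σ_h = 14.93 + 28.45 = 43.38 kPa.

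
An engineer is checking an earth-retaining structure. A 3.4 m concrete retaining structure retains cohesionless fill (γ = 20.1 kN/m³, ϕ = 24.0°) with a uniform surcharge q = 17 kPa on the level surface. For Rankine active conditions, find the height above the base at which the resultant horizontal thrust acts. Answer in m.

1.32 m

K_a = 0.4217.
Triangular part P₁ = ½K_aγH² = 49.00 at H/3 = 1.133 m; rectangular part P₂ = K_a q H = 24.38 at H/2 = 1.700 m.
ȳ = (P₁·1.133 + P₂·1.700)/(P₁+P₂) = 1.322 m.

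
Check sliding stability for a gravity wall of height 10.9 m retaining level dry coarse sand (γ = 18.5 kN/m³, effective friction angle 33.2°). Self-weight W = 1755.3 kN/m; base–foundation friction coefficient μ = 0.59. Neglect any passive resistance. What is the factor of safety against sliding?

K_a = tan²(45° − 33.2°/2) = 0.2924.
P_a = ½K_aγH² = 0.5×0.2924×18.5×10.9² = 321.3 kN/m, acting at H/3 = 3.633 m above the base.
FS_sliding = μW / P_a = 0.59×1755.3 / 321.3 = 3.223.

3.22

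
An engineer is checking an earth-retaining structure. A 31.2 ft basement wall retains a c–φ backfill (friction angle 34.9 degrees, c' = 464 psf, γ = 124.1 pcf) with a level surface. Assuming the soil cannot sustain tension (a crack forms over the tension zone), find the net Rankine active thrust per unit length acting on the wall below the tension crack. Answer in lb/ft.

K_a = 0.2721; √K_a = 0.5217.
Tension-crack depth z_c = 2c/(γ√K_a) = 2×464/(124.1×0.5217) = 14.33 ft.
σ_a at base = K_a γ H − 2c√K_a = 0.2721×124.1×31.2 − 2×464×0.5217 = 569.6 psf.
P_a = ½ × 569.6 × (H − z_c) = 0.5×569.6×16.87 = 4803 lb/ft.

4800 lb/ft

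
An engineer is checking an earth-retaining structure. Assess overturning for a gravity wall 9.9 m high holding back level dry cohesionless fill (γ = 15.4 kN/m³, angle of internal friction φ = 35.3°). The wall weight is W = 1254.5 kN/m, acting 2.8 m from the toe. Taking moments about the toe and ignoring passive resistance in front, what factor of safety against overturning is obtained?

5.27

K_a = tan²(45° − 35.3°/2) = 0.2675.
P_a = ½K_aγH² = 0.5×0.2675×15.4×9.9² = 201.9 kN/m, acting at H/3 = 3.300 m above the base.
Overturning moment M_o = P_a × H/3 = 201.9 × 3.300 = 666.3.
Resisting moment M_r = W × 2.8 = 1254.5 × 2.8 = 3513.
FS_overturning = M_r/M_o = 3513/666.3 = 5.272.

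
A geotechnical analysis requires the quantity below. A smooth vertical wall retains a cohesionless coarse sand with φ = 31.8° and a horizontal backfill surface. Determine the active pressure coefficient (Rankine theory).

0.310

K_a = tan²(45° − φ/2) = tan²(29.10°) = 0.3098.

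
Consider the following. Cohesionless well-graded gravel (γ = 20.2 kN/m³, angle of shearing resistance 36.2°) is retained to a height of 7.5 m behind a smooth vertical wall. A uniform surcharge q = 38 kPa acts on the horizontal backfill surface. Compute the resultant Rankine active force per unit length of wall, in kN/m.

220 kN/m

K_a = tan²(45° − φ/2) = 0.2574.
Soil triangle: ½ K_a γ H² = 0.5×0.2574×20.2×7.5² = 146.2 kN/m.
Surcharge rectangle: K_a q H = 0.2574×38×7.5 = 73.35 kN/m.
Total = 146.2 + 73.35 = 219.6 kN/m.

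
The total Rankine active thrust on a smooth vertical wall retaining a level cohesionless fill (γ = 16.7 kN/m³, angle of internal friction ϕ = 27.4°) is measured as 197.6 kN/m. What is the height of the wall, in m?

K_a = 0.3697. P_a = ½ K_a γ H² ⇒ H = √(2P_a/(K_a γ)).
H = √(2×197.6/(0.3697×16.7)) = 8.001 m.

8.00 m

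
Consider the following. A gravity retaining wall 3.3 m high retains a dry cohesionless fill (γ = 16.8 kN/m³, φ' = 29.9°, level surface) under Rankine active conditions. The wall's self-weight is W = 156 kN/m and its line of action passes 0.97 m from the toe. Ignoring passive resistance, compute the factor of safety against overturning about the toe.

K_a = tan²(45° − 29.9°/2) = 0.3347.
P_a = ½K_aγH² = 0.5×0.3347×16.8×3.3² = 30.62 kN/m, acting at H/3 = 1.100 m above the base.
Overturning moment M_o = P_a × H/3 = 30.62 × 1.100 = 33.68.
Resisting moment M_r = W × 0.97 = 156 × 0.97 = 151.3.
FS_overturning = M_r/M_o = 151.3/33.68 = 4.493.

4.49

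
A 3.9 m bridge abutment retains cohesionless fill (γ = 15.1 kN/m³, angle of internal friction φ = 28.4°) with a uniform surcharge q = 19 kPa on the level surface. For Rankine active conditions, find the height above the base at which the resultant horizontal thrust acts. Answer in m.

K_a = 0.3554.
Triangular part P₁ = ½K_aγH² = 40.81 at H/3 = 1.300 m; rectangular part P₂ = K_a q H = 26.33 at H/2 = 1.950 m.
ȳ = (P₁·1.300 + P₂·1.950)/(P₁+P₂) = 1.555 m.

1.55 m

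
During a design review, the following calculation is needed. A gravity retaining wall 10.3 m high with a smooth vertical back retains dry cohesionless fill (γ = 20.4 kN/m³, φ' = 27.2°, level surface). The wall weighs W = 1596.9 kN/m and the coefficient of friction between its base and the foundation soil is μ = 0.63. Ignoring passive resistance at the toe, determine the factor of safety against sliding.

K_a = tan²(45° − 27.2°/2) = 0.3726.
P_a = ½K_aγH² = 0.5×0.3726×20.4×10.3² = 403.2 kN/m, acting at H/3 = 3.433 m above the base.
FS_sliding = μW / P_a = 0.63×1596.9 / 403.2 = 2.495.

2.50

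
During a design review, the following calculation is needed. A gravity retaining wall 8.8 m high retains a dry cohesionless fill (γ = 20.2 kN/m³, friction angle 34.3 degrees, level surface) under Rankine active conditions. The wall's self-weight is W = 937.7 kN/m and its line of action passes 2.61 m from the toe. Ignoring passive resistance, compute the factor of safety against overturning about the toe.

3.82

K_a = tan²(45° − 34.3°/2) = 0.2792.
P_a = ½K_aγH² = 0.5×0.2792×20.2×8.8² = 218.3 kN/m, acting at H/3 = 2.933 m above the base.
Overturning moment M_o = P_a × H/3 = 218.3 × 2.933 = 640.5.
Resisting moment M_r = W × 2.61 = 937.7 × 2.61 = 2447.
FS_overturning = M_r/M_o = 2447/640.5 = 3.821.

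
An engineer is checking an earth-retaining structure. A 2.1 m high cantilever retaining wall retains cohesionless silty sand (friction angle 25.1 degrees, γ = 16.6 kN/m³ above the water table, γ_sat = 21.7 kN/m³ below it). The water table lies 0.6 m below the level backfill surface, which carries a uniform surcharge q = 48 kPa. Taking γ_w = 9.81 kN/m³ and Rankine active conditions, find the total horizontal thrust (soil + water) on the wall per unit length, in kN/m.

K_a = tan²(45° − φ/2) = 0.4043.
γ' = 21.7 − 9.81 = 11.89 kN/m³. h₂ = H − d_w = 1.5 m.
σ'_h: at surface K_a·q = 19.41; at WT K_a(q+γd_w) = 23.43; at base K_a(q+γd_w+γ'h₂) = 30.64 kPa.
P₁ = ½(19.41+23.43)×0.6 = 12.85; P₂ = ½(23.43+30.64)×1.5 = 40.56; P_w = ½γ_w h₂² = 11.04.
Total = 12.85+40.56+11.04 = 64.45 kN/m.

64.4 kN/m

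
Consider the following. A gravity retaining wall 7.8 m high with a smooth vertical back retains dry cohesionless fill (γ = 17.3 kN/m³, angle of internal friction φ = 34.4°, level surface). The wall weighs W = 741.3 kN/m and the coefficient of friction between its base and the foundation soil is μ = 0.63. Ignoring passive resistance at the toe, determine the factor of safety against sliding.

3.19

K_a = tan²(45° − 34.4°/2) = 0.2780.
P_a = ½K_aγH² = 0.5×0.2780×17.3×7.8² = 146.3 kN/m, acting at H/3 = 2.600 m above the base.
FS_sliding = μW / P_a = 0.63×741.3 / 146.3 = 3.192.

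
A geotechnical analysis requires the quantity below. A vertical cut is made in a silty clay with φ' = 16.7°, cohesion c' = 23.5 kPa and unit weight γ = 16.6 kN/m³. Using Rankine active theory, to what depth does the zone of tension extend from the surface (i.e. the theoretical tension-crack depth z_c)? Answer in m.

3.81 m

K_a = tan²(45° − 16.7°/2) = 0.5536; √K_a = 0.7440.
The active pressure is zero where K_a γ z = 2c√K_a, so z_c = 2c/(γ√K_a) = 2×23.5/(16.6×0.7440) = 3.805 m.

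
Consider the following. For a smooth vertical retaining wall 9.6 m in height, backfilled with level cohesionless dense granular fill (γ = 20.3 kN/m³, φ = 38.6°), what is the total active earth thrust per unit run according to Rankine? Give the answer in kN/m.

K_a = tan²(45° − φ/2) = 0.2316.
P_a = ½ K_a γ H² = 0.5 × 0.2316 × 20.3 × 9.6² = 216.7 kN/m.

217 kN/m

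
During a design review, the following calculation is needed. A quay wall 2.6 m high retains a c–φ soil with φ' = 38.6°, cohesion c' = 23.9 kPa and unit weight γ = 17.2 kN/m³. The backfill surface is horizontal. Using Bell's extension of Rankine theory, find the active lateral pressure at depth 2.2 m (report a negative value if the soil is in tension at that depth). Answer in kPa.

-14.2 kPa

K_a = (1 − sin φ)/(1 + sin φ) = 0.2316.
σ_a = K_a γ z − 2c√K_a = 0.2316×17.2×2.2 − 2×23.9×0.4813 = -14.24 kPa.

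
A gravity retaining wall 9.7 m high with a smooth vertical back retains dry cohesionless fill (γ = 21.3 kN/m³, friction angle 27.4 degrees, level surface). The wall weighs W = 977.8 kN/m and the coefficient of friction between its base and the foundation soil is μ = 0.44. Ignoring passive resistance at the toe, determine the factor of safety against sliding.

1.16

K_a = tan²(45° − 27.4°/2) = 0.3697.
P_a = ½K_aγH² = 0.5×0.3697×21.3×9.7² = 370.4 kN/m, acting at H/3 = 3.233 m above the base.
FS_sliding = μW / P_a = 0.44×977.8 / 370.4 = 1.161.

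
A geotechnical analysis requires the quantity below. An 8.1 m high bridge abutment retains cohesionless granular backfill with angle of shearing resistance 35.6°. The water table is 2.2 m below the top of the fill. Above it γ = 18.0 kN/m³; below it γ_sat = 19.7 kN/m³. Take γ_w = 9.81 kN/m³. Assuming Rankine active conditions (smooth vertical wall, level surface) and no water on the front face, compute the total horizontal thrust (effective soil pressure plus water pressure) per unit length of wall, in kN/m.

K_a = tan²(45° − φ/2) = 0.2641.
γ' = 19.7 − 9.81 = 9.890 kN/m³. Depth below WT = 5.9 m.
σ'_h at WT = K_a γ d_w = 10.46 kPa; at base = 10.46 + K_a γ' × 5.9 = 25.87 kPa.
P₁ (0–2.2 m) = ½×10.46×2.2 = 11.51. P₂ (2.2–8.1 m) = ½(10.46+25.87)×5.9 = 107.2.
P_w = ½ γ_w h₂² = 0.5×9.81×5.9² = 170.7. Total = 11.51+107.2+170.7 = 289.4 kN/m.

289 kN/m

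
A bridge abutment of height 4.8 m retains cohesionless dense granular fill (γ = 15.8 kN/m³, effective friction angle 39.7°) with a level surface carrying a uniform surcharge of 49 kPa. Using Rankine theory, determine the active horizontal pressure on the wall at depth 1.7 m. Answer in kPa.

K_a = (1 − sin φ)/(1 + sin φ) = 0.2204.
σ_v = γz + q = 15.8 × 1.7 + 49 = 75.86 kPa.
σ_h = K_a σ_v = 0.2204 × 75.86 = 16.72 kPa.

16.7 kPa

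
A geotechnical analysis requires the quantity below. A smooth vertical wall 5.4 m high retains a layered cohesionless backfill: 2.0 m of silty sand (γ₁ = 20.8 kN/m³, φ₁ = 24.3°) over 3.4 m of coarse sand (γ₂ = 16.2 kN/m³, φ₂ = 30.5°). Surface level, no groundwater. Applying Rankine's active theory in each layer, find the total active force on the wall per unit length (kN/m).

94.1 kN/m

K_a1 = tan²(45°−24.3°/2) = 0.4169; K_a2 = tan²(45°−30.5°/2) = 0.3267.
Layer 1: σ at base = K_a1 γ₁ h₁ = 17.34 kPa; P₁ = ½×17.34×2.0 = 17.34.
Layer 2: σ_v at top = γ₁h₁ = 41.60; σ_h top = K_a2×41.60 = 13.59; σ_h base = K_a2×(41.60+16.2×3.4) = 31.58.
P₂ = ½(13.59+31.58)×3.4 = 76.79. Total P_a = 17.34+76.79 = 94.14 kN/m.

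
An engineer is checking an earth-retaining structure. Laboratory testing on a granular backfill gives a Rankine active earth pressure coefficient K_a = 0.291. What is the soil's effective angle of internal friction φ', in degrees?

33.3°

K_a = tan²(45° − φ/2) ⇒ 45° − φ/2 = arctan(√0.291) = 28.34°.
φ = 2(45° − 28.34°) = 33.31°.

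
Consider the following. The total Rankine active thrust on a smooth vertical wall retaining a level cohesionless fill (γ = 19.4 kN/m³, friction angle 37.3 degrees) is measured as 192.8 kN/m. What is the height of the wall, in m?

9.00 m

K_a = 0.2453. P_a = ½ K_a γ H² ⇒ H = √(2P_a/(K_a γ)).
H = √(2×192.8/(0.2453×19.4)) = 9.001 m.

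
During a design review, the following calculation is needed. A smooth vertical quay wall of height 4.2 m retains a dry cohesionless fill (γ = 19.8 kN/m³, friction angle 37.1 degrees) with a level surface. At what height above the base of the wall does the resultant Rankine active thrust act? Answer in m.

1.40 m

K_a = 0.2475.
The pressure distribution is triangular, so the resultant acts at H/3 above the base = 4.2/3 = 1.400 m.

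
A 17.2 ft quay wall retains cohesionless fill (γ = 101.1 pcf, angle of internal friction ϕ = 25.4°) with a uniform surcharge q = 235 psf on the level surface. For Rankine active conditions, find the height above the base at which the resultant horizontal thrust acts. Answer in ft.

K_a = 0.3996.
Triangular part P₁ = ½K_aγH² = 5977 at H/3 = 5.733 ft; rectangular part P₂ = K_a q H = 1615 at H/2 = 8.600 ft.
ȳ = (P₁·5.733 + P₂·8.600)/(P₁+P₂) = 6.343 ft.

6.34 ft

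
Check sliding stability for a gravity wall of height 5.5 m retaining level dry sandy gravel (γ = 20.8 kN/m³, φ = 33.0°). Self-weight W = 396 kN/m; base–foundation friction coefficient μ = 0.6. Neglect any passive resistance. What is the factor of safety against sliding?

2.56

K_a = tan²(45° − 33.0°/2) = 0.2948.
P_a = ½K_aγH² = 0.5×0.2948×20.8×5.5² = 92.74 kN/m, acting at H/3 = 1.833 m above the base.
FS_sliding = μW / P_a = 0.6×396 / 92.74 = 2.562.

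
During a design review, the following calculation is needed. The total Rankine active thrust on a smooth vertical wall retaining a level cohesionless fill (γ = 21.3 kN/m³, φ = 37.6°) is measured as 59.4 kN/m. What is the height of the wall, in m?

4.80 m

K_a = 0.2421. P_a = ½ K_a γ H² ⇒ H = √(2P_a/(K_a γ)).
H = √(2×59.4/(0.2421×21.3)) = 4.800 m.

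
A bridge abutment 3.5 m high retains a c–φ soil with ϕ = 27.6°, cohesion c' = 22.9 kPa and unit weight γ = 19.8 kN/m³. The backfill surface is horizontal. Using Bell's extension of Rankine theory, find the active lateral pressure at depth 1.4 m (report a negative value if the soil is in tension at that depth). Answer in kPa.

K_a = (1 − sin φ)/(1 + sin φ) = 0.3668.
σ_a = K_a γ z − 2c√K_a = 0.3668×19.8×1.4 − 2×22.9×0.6056 = -17.57 kPa.

-17.6 kPa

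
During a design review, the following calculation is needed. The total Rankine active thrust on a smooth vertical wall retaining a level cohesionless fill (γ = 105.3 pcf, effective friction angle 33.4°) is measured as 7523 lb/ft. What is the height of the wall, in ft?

K_a = 0.2899. P_a = ½ K_a γ H² ⇒ H = √(2P_a/(K_a γ)).
H = √(2×7523/(0.2899×105.3)) = 22.20 ft.

22.2 ft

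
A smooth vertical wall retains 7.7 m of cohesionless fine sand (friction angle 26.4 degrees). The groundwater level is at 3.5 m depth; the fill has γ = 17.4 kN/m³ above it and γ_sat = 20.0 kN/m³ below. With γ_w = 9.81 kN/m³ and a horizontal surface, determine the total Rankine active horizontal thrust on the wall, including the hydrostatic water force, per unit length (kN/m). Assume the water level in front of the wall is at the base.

K_a = tan²(45° − φ/2) = 0.3844.
γ' = 20.0 − 9.81 = 10.19 kN/m³. Depth below WT = 4.2 m.
σ'_h at WT = K_a γ d_w = 23.41 kPa; at base = 23.41 + K_a γ' × 4.2 = 39.86 kPa.
P₁ (0–3.5 m) = ½×23.41×3.5 = 40.97. P₂ (3.5–7.7 m) = ½(23.41+39.86)×4.2 = 132.9.
P_w = ½ γ_w h₂² = 0.5×9.81×4.2² = 86.52. Total = 40.97+132.9+86.52 = 260.4 kN/m.

260 kN/m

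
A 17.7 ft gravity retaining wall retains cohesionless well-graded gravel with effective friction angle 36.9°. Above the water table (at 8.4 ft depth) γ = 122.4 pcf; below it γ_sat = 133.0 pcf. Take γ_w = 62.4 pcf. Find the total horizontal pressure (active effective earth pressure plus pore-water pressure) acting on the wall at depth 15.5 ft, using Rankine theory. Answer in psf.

825 psf

K_a = (1 − sin φ)/(1 + sin φ) = 0.2497.
γ' = 133.0 − 62.4 = 70.60 pcf.
Effective vertical stress at 15.5 ft: σ'_v = 122.4×8.4 + 70.60×7.10 = 1529 psf.
σ'_h = K_a σ'_v = 0.2497 × 1529 = 381.9 psf; u = γ_w × 7.10 = 443.0 psf.
Total σ_h = 381.9 + 443.0 = 824.9 psf.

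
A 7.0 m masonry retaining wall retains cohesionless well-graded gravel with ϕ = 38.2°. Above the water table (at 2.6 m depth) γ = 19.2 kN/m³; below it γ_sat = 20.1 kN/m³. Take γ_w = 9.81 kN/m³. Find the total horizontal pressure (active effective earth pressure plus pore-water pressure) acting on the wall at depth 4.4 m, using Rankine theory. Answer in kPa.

K_a = (1 − sin φ)/(1 + sin φ) = 0.2358.
γ' = 20.1 − 9.81 = 10.29 kN/m³.
Effective vertical stress at 4.4 m: σ'_v = 19.2×2.6 + 10.29×1.80 = 68.44 kPa.
σ'_h = K_a σ'_v = 0.2358 × 68.44 = 16.14 kPa; u = γ_w × 1.80 = 17.66 kPa.
Total σ_h = 16.14 + 17.66 = 33.80 kPa.

33.8 kPa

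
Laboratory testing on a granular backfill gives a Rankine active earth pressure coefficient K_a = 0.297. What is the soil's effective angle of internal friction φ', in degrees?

32.8°

K_a = tan²(45° − φ/2) ⇒ 45° − φ/2 = arctan(√0.297) = 28.59°.
φ = 2(45° − 28.59°) = 32.82°.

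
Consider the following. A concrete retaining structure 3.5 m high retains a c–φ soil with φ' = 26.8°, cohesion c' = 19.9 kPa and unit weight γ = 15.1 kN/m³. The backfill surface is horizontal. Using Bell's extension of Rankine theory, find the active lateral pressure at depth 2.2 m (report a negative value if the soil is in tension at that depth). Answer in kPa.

K_a = (1 − sin φ)/(1 + sin φ) = 0.3785.
σ_a = K_a γ z − 2c√K_a = 0.3785×15.1×2.2 − 2×19.9×0.6152 = -11.91 kPa.

-11.9 kPa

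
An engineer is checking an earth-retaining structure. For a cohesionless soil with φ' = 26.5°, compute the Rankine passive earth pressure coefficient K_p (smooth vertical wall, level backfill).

2.61

K_p = (1 + sin φ)/(1 − sin φ) = tan²(45° + 26.5°/2) = 2.611.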